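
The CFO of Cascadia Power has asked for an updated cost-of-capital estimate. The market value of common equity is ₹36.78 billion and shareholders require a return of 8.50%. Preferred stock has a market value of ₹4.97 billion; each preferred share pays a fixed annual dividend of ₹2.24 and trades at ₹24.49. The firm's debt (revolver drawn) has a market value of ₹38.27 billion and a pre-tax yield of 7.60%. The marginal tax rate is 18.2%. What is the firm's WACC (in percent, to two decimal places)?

Cost of preferred: Rp = 2.24 / 24.49 = 9.1466%.
Total capital V = 36.78 + 4.97 + 38.27 = 80.02.
Equity: weight = 36.78/80.02 = 0.4596; cost = 8.5%.
Preferred: weight = 4.97/80.02 = 0.0621; cost = 9.1466%.
Revolver drawn: weight = 38.27/80.02 = 0.4783; after-tax cost = 7.6% × (1 − 18.2%) = 6.2168%.
WACC = 0.4596 × 8.5000% + 0.0621 × 9.1466% + 0.4783 × 6.2168% = 7.4482%.

7.45%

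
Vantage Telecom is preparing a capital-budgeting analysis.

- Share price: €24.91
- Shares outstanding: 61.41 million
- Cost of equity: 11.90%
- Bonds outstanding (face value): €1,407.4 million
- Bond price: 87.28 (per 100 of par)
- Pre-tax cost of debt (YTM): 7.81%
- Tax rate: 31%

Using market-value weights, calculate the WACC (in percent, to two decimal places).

9.00%

Market value of equity E = 24.91 × 61.41m = 1529.7231m. Market value of debt D = 1407.4m × 87.28/100 = 1228.37872m.
Total capital V = 1529.7231 + 1228.37872 = 2758.10182.
Equity: weight = 1529.7231/2758.10182 = 0.5546; cost = 11.9%.
Bonds outstanding: weight = 1228.37872/2758.10182 = 0.4454; after-tax cost = 7.81% × (1 − 31%) = 5.3889%.
WACC = 0.5546 × 11.9000% + 0.4454 × 5.3889% = 9.0001%.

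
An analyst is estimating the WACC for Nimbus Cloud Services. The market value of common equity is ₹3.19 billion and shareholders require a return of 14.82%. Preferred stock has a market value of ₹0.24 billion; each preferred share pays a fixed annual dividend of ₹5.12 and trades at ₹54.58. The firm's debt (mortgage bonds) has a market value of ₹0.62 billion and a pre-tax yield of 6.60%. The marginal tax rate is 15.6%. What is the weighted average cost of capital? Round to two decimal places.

13.08%

Cost of preferred: Rp = 5.12 / 54.58 = 9.3807%.
Total capital V = 3.19 + 0.24 + 0.62 = 4.05.
Equity: weight = 3.19/4.05 = 0.7877; cost = 14.82%.
Preferred: weight = 0.24/4.05 = 0.0593; cost = 9.3807%.
Mortgage bonds: weight = 0.62/4.05 = 0.1531; after-tax cost = 6.6% × (1 − 15.6%) = 5.5704%.
WACC = 0.7877 × 14.8200% + 0.0593 × 9.3807% + 0.1531 × 5.5704% = 13.0817%.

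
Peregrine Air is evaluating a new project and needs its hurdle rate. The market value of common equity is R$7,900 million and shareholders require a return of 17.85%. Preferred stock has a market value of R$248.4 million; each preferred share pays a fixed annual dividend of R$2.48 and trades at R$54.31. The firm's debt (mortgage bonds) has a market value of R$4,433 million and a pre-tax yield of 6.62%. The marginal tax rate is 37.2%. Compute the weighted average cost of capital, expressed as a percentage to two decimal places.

Cost of preferred: Rp = 2.48 / 54.31 = 4.5664%.
Total capital V = 7900 + 248.4 + 4433 = 12581.4.
Equity: weight = 7900/12581.4 = 0.6279; cost = 17.85%.
Preferred: weight = 248.4/12581.4 = 0.0197; cost = 4.5664%.
Mortgage bonds: weight = 4433/12581.4 = 0.3523; after-tax cost = 6.62% × (1 − 37.2%) = 4.1574%.
WACC = 0.6279 × 17.8500% + 0.0197 × 4.5664% + 0.3523 × 4.1574% = 12.7632%.

12.76%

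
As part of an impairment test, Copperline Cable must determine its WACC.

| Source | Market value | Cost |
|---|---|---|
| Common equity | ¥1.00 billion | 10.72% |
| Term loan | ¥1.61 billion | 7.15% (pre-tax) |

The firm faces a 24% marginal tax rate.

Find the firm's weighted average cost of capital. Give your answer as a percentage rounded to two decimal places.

7.46%

Total capital V = 1 + 1.61 = 2.61.
Equity: weight = 1/2.61 = 0.3831; cost = 10.72%.
Term loan: weight = 1.61/2.61 = 0.6169; after-tax cost = 7.15% × (1 − 24%) = 5.4340%.
WACC = 0.3831 × 10.7200% + 0.6169 × 5.4340% = 7.4593%.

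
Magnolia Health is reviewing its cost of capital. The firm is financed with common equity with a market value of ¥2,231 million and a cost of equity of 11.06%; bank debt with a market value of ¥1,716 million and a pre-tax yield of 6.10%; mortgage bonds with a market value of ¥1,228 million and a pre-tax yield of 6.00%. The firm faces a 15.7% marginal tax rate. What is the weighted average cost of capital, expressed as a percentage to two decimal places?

7.67%

Total capital V = 2231 + 1716 + 1228 = 5175.
Equity: weight = 2231/5175 = 0.4311; cost = 11.06%.
Bank debt: weight = 1716/5175 = 0.3316; after-tax cost = 6.1% × (1 − 15.7%) = 5.1423%.
Mortgage bonds: weight = 1228/5175 = 0.2373; after-tax cost = 6% × (1 − 15.7%) = 5.0580%.
WACC = 0.4311 × 11.0600% + 0.3316 × 5.1423% + 0.2373 × 5.0580% = 7.6735%.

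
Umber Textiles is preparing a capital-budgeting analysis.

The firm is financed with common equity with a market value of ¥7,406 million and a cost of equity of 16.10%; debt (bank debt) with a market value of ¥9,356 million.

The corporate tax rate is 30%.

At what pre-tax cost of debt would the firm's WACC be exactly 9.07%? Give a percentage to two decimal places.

5.01%

Total capital V = 7406 + 9356 = 16762.
Equity weight = 7406/16762 = 0.4418.
Bank debt weight = 9356/16762 = 0.5582.
Equity contribution = 0.4418 × 16.1% = 7.1135%.
Remaining for debt = 9.07% − 7.1135% = 1.9565%.
Rd × (1 − 30%) × 0.5582 = 1.9565%  ⇒  Rd = 5.0074%.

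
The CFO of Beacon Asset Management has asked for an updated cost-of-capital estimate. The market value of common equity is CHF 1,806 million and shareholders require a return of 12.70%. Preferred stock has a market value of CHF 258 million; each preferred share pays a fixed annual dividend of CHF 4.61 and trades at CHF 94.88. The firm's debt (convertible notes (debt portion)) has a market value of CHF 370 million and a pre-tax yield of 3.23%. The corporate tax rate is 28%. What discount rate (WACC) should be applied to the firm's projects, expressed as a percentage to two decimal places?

10.29%

Cost of preferred: Rp = 4.61 / 94.88 = 4.8588%.
Total capital V = 1806 + 258 + 370 = 2434.
Equity: weight = 1806/2434 = 0.7420; cost = 12.7%.
Preferred: weight = 258/2434 = 0.1060; cost = 4.8588%.
Convertible notes (debt portion): weight = 370/2434 = 0.1520; after-tax cost = 3.23% × (1 − 28%) = 2.3256%.
WACC = 0.7420 × 12.7000% + 0.1060 × 4.8588% + 0.1520 × 2.3256% = 10.2918%.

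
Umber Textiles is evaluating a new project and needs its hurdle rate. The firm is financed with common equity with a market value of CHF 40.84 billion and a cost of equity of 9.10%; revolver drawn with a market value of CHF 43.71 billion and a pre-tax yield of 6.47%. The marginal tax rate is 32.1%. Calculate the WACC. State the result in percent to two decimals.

Total capital V = 40.84 + 43.71 = 84.55.
Equity: weight = 40.84/84.55 = 0.4830; cost = 9.1%.
Revolver drawn: weight = 43.71/84.55 = 0.5170; after-tax cost = 6.47% × (1 − 32.1%) = 4.3931%.
WACC = 0.4830 × 9.1000% + 0.5170 × 4.3931% = 6.6667%.

6.67%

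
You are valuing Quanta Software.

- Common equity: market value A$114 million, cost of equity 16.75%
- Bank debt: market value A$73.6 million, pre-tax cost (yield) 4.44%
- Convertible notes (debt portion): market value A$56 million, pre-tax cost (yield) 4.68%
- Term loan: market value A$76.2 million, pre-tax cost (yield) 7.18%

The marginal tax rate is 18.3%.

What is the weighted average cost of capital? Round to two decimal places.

8.87%

Total capital V = 114 + 73.6 + 56 + 76.2 = 319.8.
Equity: weight = 114/319.8 = 0.3565; cost = 16.75%.
Bank debt: weight = 73.6/319.8 = 0.2301; after-tax cost = 4.44% × (1 − 18.3%) = 3.6275%.
Convertible notes (debt portion): weight = 56/319.8 = 0.1751; after-tax cost = 4.68% × (1 − 18.3%) = 3.8236%.
Term loan: weight = 76.2/319.8 = 0.2383; after-tax cost = 7.18% × (1 − 18.3%) = 5.8661%.
WACC = 0.3565 × 16.7500% + 0.2301 × 3.6275% + 0.1751 × 3.8236% + 0.2383 × 5.8661% = 8.8730%.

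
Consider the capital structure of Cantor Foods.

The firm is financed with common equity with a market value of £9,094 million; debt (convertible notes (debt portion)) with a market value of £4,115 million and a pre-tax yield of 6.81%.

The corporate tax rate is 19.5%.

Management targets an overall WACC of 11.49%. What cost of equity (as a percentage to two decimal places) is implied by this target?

Total capital V = 9094 + 4115 = 13209.
Equity weight = 9094/13209 = 0.6885.
Convertible notes (debt portion) weight = 4115/13209 = 0.3115.
Debt contribution = 0.3115 × 6.81% × (1 − 19.5%) = 1.7078%.
Required equity contribution = 11.49% − 1.7078% = 9.7822%.
Re = 9.7822% / 0.6885 = 14.2086%.

14.21%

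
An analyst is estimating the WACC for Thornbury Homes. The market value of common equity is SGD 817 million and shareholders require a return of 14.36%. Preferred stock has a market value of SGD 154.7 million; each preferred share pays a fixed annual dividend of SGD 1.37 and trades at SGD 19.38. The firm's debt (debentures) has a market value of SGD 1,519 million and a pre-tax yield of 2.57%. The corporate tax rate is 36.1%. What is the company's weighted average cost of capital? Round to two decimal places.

6.15%

Cost of preferred: Rp = 1.37 / 19.38 = 7.0691%.
Total capital V = 817 + 154.7 + 1519 = 2490.7.
Equity: weight = 817/2490.7 = 0.3280; cost = 14.36%.
Preferred: weight = 154.7/2490.7 = 0.0621; cost = 7.0691%.
Debentures: weight = 1519/2490.7 = 0.6099; after-tax cost = 2.57% × (1 − 36.1%) = 1.6422%.
WACC = 0.3280 × 14.3600% + 0.0621 × 7.0691% + 0.6099 × 1.6422% = 6.1510%.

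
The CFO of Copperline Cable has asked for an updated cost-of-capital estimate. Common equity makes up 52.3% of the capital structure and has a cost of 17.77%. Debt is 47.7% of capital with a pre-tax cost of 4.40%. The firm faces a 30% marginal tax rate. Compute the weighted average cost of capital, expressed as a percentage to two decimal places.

10.76%

After-tax cost of debt = 4.4% × (1 − 30%) = 3.0800%.
WACC = 0.523 × 17.7700% + 0.477 × 3.0800% = 10.7629%.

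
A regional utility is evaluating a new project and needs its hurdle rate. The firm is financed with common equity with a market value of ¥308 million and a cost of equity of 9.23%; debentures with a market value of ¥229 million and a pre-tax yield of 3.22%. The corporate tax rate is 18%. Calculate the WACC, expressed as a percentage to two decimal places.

Total capital V = 308 + 229 = 537.
Equity: weight = 308/537 = 0.5736; cost = 9.23%.
Debentures: weight = 229/537 = 0.4264; after-tax cost = 3.22% × (1 − 18%) = 2.6404%.
WACC = 0.5736 × 9.2300% + 0.4264 × 2.6404% = 6.4199%.

6.42%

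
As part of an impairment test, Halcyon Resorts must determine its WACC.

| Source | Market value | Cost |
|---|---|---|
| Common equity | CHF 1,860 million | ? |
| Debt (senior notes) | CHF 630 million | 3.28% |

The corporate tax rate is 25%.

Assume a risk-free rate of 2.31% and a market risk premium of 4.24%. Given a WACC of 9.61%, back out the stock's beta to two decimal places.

Total capital V = 1860 + 630 = 2490.
Equity weight = 1860/2490 = 0.7470.
Senior notes weight = 630/2490 = 0.2530.
Debt contribution = 0.2530 × 3.28% × (1 − 25%) = 0.6224%.
Required equity contribution = 9.61% − 0.6224% = 8.9876%  ⇒  Re = 12.0318%.
CAPM: 12.0318% = 2.31% + β × 4.24%  ⇒  β = 2.2929.

2.29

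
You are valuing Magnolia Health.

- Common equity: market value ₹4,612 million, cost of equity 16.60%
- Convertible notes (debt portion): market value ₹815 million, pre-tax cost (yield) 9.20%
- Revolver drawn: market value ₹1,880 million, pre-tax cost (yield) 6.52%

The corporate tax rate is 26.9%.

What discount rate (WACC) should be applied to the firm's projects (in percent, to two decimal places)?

12.45%

Total capital V = 4612 + 815 + 1880 = 7307.
Equity: weight = 4612/7307 = 0.6312; cost = 16.6%.
Convertible notes (debt portion): weight = 815/7307 = 0.1115; after-tax cost = 9.2% × (1 − 26.9%) = 6.7252%.
Revolver drawn: weight = 1880/7307 = 0.2573; after-tax cost = 6.52% × (1 − 26.9%) = 4.7661%.
WACC = 0.6312 × 16.6000% + 0.1115 × 6.7252% + 0.2573 × 4.7661% = 12.4539%.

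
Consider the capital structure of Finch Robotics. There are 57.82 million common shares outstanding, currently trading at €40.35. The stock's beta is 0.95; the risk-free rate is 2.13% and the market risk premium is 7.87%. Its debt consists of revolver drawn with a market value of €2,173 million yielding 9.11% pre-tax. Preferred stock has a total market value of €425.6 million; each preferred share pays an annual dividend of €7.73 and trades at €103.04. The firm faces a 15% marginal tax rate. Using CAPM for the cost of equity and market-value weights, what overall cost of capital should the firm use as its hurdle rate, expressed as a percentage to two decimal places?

8.60%

Cost of equity via CAPM: Re = 2.13% + 0.95 × 7.87% = 9.6065%.
Cost of preferred: Rp = 7.73 / 103.04 = 7.5019%.
Market value of equity E = 40.35 × 57.82m = 2333.037m.
Total capital V = 2333.037 + 425.6 + 2173 = 4931.637.
Equity: weight = 2333.037/4931.637 = 0.4731; cost = 9.6065%.
Preferred: weight = 425.6/4931.637 = 0.0863; cost = 7.5019%.
Revolver drawn: weight = 2173/4931.637 = 0.4406; after-tax cost = 9.11% × (1 − 15%) = 7.7435%.
WACC = 0.4731 × 9.6065% + 0.0863 × 7.5019% + 0.4406 × 7.7435% = 8.6040%.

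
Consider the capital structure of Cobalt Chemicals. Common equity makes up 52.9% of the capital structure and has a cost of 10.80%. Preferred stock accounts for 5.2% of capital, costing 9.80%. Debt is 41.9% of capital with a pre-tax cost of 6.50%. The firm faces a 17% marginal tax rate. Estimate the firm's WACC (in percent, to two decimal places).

After-tax cost of debt = 6.5% × (1 − 17%) = 5.3950%.
WACC = 0.529 × 10.8000% + 0.052 × 9.8000% + 0.419 × 5.3950% = 8.4833%.

8.48%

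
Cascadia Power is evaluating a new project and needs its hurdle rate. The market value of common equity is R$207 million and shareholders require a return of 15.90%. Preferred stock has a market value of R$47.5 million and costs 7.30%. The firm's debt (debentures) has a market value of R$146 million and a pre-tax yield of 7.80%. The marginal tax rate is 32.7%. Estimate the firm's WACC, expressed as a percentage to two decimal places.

Total capital V = 207 + 47.5 + 146 = 400.5.
Equity: weight = 207/400.5 = 0.5169; cost = 15.9%.
Preferred: weight = 47.5/400.5 = 0.1186; cost = 7.3%.
Debentures: weight = 146/400.5 = 0.3645; after-tax cost = 7.8% × (1 − 32.7%) = 5.2494%.
WACC = 0.5169 × 15.9000% + 0.1186 × 7.3000% + 0.3645 × 5.2494% = 10.9974%.

11.00%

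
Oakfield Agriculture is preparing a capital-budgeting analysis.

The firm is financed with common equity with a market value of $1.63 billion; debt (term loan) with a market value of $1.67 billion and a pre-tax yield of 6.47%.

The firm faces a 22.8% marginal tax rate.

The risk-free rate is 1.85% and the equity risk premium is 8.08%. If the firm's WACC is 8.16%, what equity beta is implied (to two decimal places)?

1.18

Total capital V = 1.63 + 1.67 = 3.3.
Equity weight = 1.63/3.3 = 0.4939.
Term loan weight = 1.67/3.3 = 0.5061.
Debt contribution = 0.5061 × 6.47% × (1 − 22.8%) = 2.5277%.
Required equity contribution = 8.16% − 2.5277% = 5.6323%  ⇒  Re = 11.4028%.
CAPM: 11.4028% = 1.85% + β × 8.08%  ⇒  β = 1.1823.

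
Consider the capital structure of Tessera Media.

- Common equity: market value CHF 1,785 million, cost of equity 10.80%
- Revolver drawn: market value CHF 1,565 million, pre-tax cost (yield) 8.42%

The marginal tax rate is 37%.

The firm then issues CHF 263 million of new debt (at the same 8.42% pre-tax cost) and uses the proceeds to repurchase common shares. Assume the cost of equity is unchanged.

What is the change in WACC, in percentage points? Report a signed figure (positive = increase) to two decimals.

Current WACC:
Total capital V = 1785 + 1565 = 3350.
Equity: weight = 1785/3350 = 0.5328; cost = 10.8%.
Revolver drawn: weight = 1565/3350 = 0.4672; after-tax cost = 8.42% × (1 − 37%) = 5.3046%.
WACC = 0.5328 × 10.8000% + 0.4672 × 5.3046% = 8.2327%.
After the change:
Total capital V = 1522 + 1828 = 3350.
Equity: weight = 1522/3350 = 0.4543; cost = 10.8%.
Revolver drawn: weight = 1828/3350 = 0.5457; after-tax cost = 8.42% × (1 − 37%) = 5.3046%.
WACC = 0.4543 × 10.8000% + 0.5457 × 5.3046% = 7.8013%.
Change in WACC = 7.8013% − 8.2327% = -0.4314 pp.

-0.43 pp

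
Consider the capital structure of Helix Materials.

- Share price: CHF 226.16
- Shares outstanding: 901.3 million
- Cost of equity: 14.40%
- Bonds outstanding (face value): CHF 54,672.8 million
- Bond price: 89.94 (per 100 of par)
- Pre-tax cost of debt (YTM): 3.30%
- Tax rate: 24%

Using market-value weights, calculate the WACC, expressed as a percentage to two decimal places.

Market value of equity E = 226.16 × 901.3m = 203838.008m. Market value of debt D = 54672.8m × 89.94/100 = 49172.71632m.
Total capital V = 203838.008 + 49172.71632 = 253010.72432.
Equity: weight = 203838.008/253010.72432 = 0.8056; cost = 14.4%.
Bonds outstanding: weight = 49172.71632/253010.72432 = 0.1944; after-tax cost = 3.3% × (1 − 24%) = 2.5080%.
WACC = 0.8056 × 14.4000% + 0.1944 × 2.5080% = 12.0888%.

12.09%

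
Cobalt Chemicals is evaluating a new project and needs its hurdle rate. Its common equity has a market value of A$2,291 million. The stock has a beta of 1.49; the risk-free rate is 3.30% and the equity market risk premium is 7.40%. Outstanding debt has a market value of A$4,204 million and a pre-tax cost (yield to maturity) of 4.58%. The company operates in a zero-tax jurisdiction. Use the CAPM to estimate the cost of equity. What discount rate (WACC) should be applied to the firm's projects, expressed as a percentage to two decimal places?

8.02%

Cost of equity via CAPM: Re = 3.3% + 1.49 × 7.4% = 14.3260%.
Total capital V = 2291 + 4204 = 6495.
Equity: weight = 2291/6495 = 0.3527; cost = 14.326%.
Debt: weight = 4204/6495 = 0.6473; after-tax cost = 4.58% × (1 − 0%) = 4.5800%.
WACC = 0.3527 × 14.3260% + 0.6473 × 4.5800% = 8.0177%.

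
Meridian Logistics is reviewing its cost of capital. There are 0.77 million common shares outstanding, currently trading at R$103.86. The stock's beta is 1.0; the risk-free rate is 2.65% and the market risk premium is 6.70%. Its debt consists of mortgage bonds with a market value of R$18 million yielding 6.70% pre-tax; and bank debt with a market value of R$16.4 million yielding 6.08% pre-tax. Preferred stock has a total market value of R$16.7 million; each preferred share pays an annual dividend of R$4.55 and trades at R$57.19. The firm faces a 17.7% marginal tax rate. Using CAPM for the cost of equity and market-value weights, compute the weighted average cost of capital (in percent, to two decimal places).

Cost of equity via CAPM: Re = 2.65% + 1.0 × 6.7% = 9.3500%.
Cost of preferred: Rp = 4.55 / 57.19 = 7.9559%.
Market value of equity E = 103.86 × 0.77m = 79.9722m.
Total capital V = 79.9722 + 16.7 + 18 + 16.4 = 131.0722.
Equity: weight = 79.9722/131.0722 = 0.6101; cost = 9.35%.
Preferred: weight = 16.7/131.0722 = 0.1274; cost = 7.9559%.
Mortgage bonds: weight = 18/131.0722 = 0.1373; after-tax cost = 6.7% × (1 − 17.7%) = 5.5141%.
Bank debt: weight = 16.4/131.0722 = 0.1251; after-tax cost = 6.08% × (1 − 17.7%) = 5.0038%.
WACC = 0.6101 × 9.3500% + 0.1274 × 7.9559% + 0.1373 × 5.5141% + 0.1251 × 5.0038% = 8.1018%.

8.10%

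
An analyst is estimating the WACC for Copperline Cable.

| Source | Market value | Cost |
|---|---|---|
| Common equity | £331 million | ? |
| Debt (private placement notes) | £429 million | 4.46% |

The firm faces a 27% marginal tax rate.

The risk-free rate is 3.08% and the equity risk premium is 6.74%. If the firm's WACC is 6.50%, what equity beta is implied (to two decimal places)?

1.13

Total capital V = 331 + 429 = 760.
Equity weight = 331/760 = 0.4355.
Private placement notes weight = 429/760 = 0.5645.
Debt contribution = 0.5645 × 4.46% × (1 − 27%) = 1.8378%.
Required equity contribution = 6.5% − 1.8378% = 4.6622%  ⇒  Re = 10.7047%.
CAPM: 10.7047% = 3.08% + β × 6.74%  ⇒  β = 1.1313.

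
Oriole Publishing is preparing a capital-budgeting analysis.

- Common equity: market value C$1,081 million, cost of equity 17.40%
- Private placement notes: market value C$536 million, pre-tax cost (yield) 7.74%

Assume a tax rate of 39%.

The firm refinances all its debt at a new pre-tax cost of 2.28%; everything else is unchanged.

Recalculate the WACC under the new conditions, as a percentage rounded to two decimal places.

After the change:
Total capital V = 1081 + 536 = 1617.
Equity: weight = 1081/1617 = 0.6685; cost = 17.4%.
Private placement notes: weight = 536/1617 = 0.3315; after-tax cost = 2.28% × (1 − 39%) = 1.3908%.
WACC = 0.6685 × 17.4000% + 0.3315 × 1.3908% = 12.0933%.

12.09%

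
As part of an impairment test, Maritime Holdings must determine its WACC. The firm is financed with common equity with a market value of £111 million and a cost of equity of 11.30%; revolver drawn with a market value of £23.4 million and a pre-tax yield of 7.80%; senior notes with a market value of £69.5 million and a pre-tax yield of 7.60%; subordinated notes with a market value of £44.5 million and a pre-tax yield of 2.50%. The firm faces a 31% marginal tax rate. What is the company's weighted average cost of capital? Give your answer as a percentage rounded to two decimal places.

Total capital V = 111 + 23.4 + 69.5 + 44.5 = 248.4.
Equity: weight = 111/248.4 = 0.4469; cost = 11.3%.
Revolver drawn: weight = 23.4/248.4 = 0.0942; after-tax cost = 7.8% × (1 − 31%) = 5.3820%.
Senior notes: weight = 69.5/248.4 = 0.2798; after-tax cost = 7.6% × (1 − 31%) = 5.2440%.
Subordinated notes: weight = 44.5/248.4 = 0.1791; after-tax cost = 2.5% × (1 − 31%) = 1.7250%.
WACC = 0.4469 × 11.3000% + 0.0942 × 5.3820% + 0.2798 × 5.2440% + 0.1791 × 1.7250% = 7.3328%.

7.33%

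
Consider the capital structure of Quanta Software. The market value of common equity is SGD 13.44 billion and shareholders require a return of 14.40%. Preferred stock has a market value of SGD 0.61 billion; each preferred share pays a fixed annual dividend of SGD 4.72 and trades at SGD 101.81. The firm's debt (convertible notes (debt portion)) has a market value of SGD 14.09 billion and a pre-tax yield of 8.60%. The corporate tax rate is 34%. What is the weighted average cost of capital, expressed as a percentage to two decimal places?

9.82%

Cost of preferred: Rp = 4.72 / 101.81 = 4.6361%.
Total capital V = 13.44 + 0.61 + 14.09 = 28.14.
Equity: weight = 13.44/28.14 = 0.4776; cost = 14.4%.
Preferred: weight = 0.61/28.14 = 0.0217; cost = 4.6361%.
Convertible notes (debt portion): weight = 14.09/28.14 = 0.5007; after-tax cost = 8.6% × (1 − 34%) = 5.6760%.
WACC = 0.4776 × 14.4000% + 0.0217 × 4.6361% + 0.5007 × 5.6760% = 9.8201%.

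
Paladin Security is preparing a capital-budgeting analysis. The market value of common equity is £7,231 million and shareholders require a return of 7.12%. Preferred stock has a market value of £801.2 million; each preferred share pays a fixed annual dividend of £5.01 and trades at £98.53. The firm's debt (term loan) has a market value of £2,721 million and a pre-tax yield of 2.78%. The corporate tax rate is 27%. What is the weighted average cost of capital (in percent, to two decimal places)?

Cost of preferred: Rp = 5.01 / 98.53 = 5.0847%.
Total capital V = 7231 + 801.2 + 2721 = 10753.2.
Equity: weight = 7231/10753.2 = 0.6725; cost = 7.12%.
Preferred: weight = 801.2/10753.2 = 0.0745; cost = 5.0847%.
Term loan: weight = 2721/10753.2 = 0.2530; after-tax cost = 2.78% × (1 − 27%) = 2.0294%.
WACC = 0.6725 × 7.1200% + 0.0745 × 5.0847% + 0.2530 × 2.0294% = 5.6802%.

5.68%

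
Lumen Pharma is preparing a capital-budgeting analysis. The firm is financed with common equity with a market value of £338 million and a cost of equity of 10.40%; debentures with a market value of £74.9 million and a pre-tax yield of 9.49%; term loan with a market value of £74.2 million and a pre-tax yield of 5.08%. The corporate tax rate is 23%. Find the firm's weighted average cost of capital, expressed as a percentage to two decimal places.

8.94%

Total capital V = 338 + 74.9 + 74.2 = 487.1.
Equity: weight = 338/487.1 = 0.6939; cost = 10.4%.
Debentures: weight = 74.9/487.1 = 0.1538; after-tax cost = 9.49% × (1 − 23%) = 7.3073%.
Term loan: weight = 74.2/487.1 = 0.1523; after-tax cost = 5.08% × (1 − 23%) = 3.9116%.
WACC = 0.6939 × 10.4000% + 0.1538 × 7.3073% + 0.1523 × 3.9116% = 8.9361%.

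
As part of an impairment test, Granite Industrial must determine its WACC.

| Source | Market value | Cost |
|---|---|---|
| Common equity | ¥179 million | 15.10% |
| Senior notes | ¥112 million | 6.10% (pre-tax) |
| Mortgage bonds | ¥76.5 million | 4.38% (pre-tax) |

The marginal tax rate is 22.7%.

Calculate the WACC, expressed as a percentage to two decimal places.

Total capital V = 179 + 112 + 76.5 = 367.5.
Equity: weight = 179/367.5 = 0.4871; cost = 15.1%.
Senior notes: weight = 112/367.5 = 0.3048; after-tax cost = 6.1% × (1 − 22.7%) = 4.7153%.
Mortgage bonds: weight = 76.5/367.5 = 0.2082; after-tax cost = 4.38% × (1 − 22.7%) = 3.3857%.
WACC = 0.4871 × 15.1000% + 0.3048 × 4.7153% + 0.2082 × 3.3857% = 9.4967%.

9.50%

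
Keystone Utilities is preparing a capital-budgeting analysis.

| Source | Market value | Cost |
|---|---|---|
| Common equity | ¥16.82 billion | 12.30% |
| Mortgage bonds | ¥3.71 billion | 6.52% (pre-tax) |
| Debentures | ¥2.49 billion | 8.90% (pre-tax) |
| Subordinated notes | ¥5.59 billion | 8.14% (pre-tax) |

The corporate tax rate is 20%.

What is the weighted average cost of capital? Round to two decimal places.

Total capital V = 16.82 + 3.71 + 2.49 + 5.59 = 28.61.
Equity: weight = 16.82/28.61 = 0.5879; cost = 12.3%.
Mortgage bonds: weight = 3.71/28.61 = 0.1297; after-tax cost = 6.52% × (1 − 20%) = 5.2160%.
Debentures: weight = 2.49/28.61 = 0.0870; after-tax cost = 8.9% × (1 − 20%) = 7.1200%.
Subordinated notes: weight = 5.59/28.61 = 0.1954; after-tax cost = 8.14% × (1 − 20%) = 6.5120%.
WACC = 0.5879 × 12.3000% + 0.1297 × 5.2160% + 0.0870 × 7.1200% + 0.1954 × 6.5120% = 9.7997%.

9.80%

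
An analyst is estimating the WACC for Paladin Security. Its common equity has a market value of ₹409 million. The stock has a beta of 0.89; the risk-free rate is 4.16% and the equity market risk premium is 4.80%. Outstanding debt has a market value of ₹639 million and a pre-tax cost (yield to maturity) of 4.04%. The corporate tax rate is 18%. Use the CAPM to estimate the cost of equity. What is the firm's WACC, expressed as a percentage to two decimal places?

Cost of equity via CAPM: Re = 4.16% + 0.89 × 4.8% = 8.4320%.
Total capital V = 409 + 639 = 1048.
Equity: weight = 409/1048 = 0.3903; cost = 8.432%.
Debt: weight = 639/1048 = 0.6097; after-tax cost = 4.04% × (1 − 18%) = 3.3128%.
WACC = 0.3903 × 8.4320% + 0.6097 × 3.3128% = 5.3107%.

5.31%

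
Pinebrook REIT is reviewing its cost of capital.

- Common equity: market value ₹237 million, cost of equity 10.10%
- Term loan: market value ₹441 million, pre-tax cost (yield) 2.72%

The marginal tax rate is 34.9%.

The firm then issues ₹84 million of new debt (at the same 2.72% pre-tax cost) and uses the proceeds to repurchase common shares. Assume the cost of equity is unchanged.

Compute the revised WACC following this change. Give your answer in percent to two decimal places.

3.65%

After the change:
Total capital V = 153 + 525 = 678.
Equity: weight = 153/678 = 0.2257; cost = 10.1%.
Term loan: weight = 525/678 = 0.7743; after-tax cost = 2.72% × (1 − 34.9%) = 1.7707%.
WACC = 0.2257 × 10.1000% + 0.7743 × 1.7707% = 3.6503%.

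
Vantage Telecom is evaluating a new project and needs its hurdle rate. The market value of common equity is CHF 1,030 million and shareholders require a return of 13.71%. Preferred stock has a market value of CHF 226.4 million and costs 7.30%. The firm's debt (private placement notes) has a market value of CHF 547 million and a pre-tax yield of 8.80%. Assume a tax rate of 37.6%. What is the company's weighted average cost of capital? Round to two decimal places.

10.41%

Total capital V = 1030 + 226.4 + 547 = 1803.4.
Equity: weight = 1030/1803.4 = 0.5711; cost = 13.71%.
Preferred: weight = 226.4/1803.4 = 0.1255; cost = 7.3%.
Private placement notes: weight = 547/1803.4 = 0.3033; after-tax cost = 8.8% × (1 − 37.6%) = 5.4912%.
WACC = 0.5711 × 13.7100% + 0.1255 × 7.3000% + 0.3033 × 5.4912% = 10.4124%.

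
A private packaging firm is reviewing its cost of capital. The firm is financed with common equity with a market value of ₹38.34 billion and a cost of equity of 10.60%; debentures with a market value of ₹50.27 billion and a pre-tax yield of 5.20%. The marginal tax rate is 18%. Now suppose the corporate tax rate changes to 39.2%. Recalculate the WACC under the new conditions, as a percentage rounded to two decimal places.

After the change:
Total capital V = 38.34 + 50.27 = 88.61.
Equity: weight = 38.34/88.61 = 0.4327; cost = 10.6%.
Debentures: weight = 50.27/88.61 = 0.5673; after-tax cost = 5.2% × (1 − 39.2%) = 3.1616%.
WACC = 0.4327 × 10.6000% + 0.5673 × 3.1616% = 6.3801%.

6.38%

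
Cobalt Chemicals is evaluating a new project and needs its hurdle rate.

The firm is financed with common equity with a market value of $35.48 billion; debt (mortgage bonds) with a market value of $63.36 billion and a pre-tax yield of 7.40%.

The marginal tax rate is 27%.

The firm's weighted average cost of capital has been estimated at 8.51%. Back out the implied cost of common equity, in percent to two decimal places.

Total capital V = 35.48 + 63.36 = 98.84.
Equity weight = 35.48/98.84 = 0.3590.
Mortgage bonds weight = 63.36/98.84 = 0.6410.
Debt contribution = 0.6410 × 7.4% × (1 − 27%) = 3.4629%.
Required equity contribution = 8.51% − 3.4629% = 5.0471%.
Re = 5.0471% / 0.3590 = 14.0603%.

14.06%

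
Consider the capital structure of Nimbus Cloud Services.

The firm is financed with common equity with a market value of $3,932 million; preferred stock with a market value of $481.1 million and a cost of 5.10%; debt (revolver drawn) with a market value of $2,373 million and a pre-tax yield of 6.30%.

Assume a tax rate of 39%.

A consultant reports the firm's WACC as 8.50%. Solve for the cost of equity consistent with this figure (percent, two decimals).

Total capital V = 3932 + 481.1 + 2373 = 6786.1.
Equity weight = 3932/6786.1 = 0.5794.
Preferred weight = 481.1/6786.1 = 0.0709.
Revolver drawn weight = 2373/6786.1 = 0.3497.
Debt contribution = 0.3497 × 6.3% × (1 − 39%) = 1.3438%.
Preferred contribution = 0.0709 × 5.1% = 0.3616%.
Required equity contribution = 8.5% − 1.7054% = 6.7946%.
Re = 6.7946% / 0.5794 = 11.7266%.

11.73%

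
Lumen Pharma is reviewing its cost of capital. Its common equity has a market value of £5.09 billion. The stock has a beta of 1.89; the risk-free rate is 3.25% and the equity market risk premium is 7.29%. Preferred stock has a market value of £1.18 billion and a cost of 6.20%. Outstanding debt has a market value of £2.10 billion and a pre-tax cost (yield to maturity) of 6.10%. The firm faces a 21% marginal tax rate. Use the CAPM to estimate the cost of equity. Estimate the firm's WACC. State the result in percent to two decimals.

Cost of equity via CAPM: Re = 3.25% + 1.89 × 7.29% = 17.0281%.
Total capital V = 5.09 + 1.18 + 2.1 = 8.37.
Equity: weight = 5.09/8.37 = 0.6081; cost = 17.0281%.
Preferred: weight = 1.18/8.37 = 0.1410; cost = 6.2%.
Debt: weight = 2.1/8.37 = 0.2509; after-tax cost = 6.1% × (1 − 21%) = 4.8190%.
WACC = 0.6081 × 17.0281% + 0.1410 × 6.2000% + 0.2509 × 4.8190% = 12.4383%.

12.44%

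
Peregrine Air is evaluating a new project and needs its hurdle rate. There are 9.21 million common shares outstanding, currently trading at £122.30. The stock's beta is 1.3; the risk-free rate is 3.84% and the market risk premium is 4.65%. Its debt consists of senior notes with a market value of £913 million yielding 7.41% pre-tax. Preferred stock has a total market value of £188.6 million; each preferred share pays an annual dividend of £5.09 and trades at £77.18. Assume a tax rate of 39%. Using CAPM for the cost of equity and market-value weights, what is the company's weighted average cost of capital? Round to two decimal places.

Cost of equity via CAPM: Re = 3.84% + 1.3 × 4.65% = 9.8850%.
Cost of preferred: Rp = 5.09 / 77.18 = 6.5950%.
Market value of equity E = 122.3 × 9.21m = 1126.383m.
Total capital V = 1126.383 + 188.6 + 913 = 2227.983.
Equity: weight = 1126.383/2227.983 = 0.5056; cost = 9.885%.
Preferred: weight = 188.6/2227.983 = 0.0847; cost = 6.595%.
Senior notes: weight = 913/2227.983 = 0.4098; after-tax cost = 7.41% × (1 − 39%) = 4.5201%.
WACC = 0.5056 × 9.8850% + 0.0847 × 6.5950% + 0.4098 × 4.5201% = 7.4080%.

7.41%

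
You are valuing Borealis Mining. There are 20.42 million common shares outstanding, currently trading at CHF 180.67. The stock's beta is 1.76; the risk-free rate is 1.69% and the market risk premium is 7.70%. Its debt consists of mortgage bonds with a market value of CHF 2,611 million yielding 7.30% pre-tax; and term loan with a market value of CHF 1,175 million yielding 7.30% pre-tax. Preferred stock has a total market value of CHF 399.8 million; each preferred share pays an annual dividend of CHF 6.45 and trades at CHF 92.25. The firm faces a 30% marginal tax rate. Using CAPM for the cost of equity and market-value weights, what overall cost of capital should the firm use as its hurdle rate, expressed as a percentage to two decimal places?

9.95%

Cost of equity via CAPM: Re = 1.69% + 1.76 × 7.7% = 15.2420%.
Cost of preferred: Rp = 6.45 / 92.25 = 6.9919%.
Market value of equity E = 180.67 × 20.42m = 3689.2814m.
Total capital V = 3689.2814 + 399.8 + 2611 + 1175 = 7875.0814.
Equity: weight = 3689.2814/7875.0814 = 0.4685; cost = 15.242%.
Preferred: weight = 399.8/7875.0814 = 0.0508; cost = 6.9919%.
Mortgage bonds: weight = 2611/7875.0814 = 0.3316; after-tax cost = 7.3% × (1 − 30%) = 5.1100%.
Term loan: weight = 1175/7875.0814 = 0.1492; after-tax cost = 7.3% × (1 − 30%) = 5.1100%.
WACC = 0.4685 × 15.2420% + 0.0508 × 6.9919% + 0.3316 × 5.1100% + 0.1492 × 5.1100% = 9.9521%.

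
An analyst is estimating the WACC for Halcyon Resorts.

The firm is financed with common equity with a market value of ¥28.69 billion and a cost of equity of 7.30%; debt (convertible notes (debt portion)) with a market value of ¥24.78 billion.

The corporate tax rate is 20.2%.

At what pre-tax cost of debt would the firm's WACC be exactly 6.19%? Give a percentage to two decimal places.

Total capital V = 28.69 + 24.78 = 53.47.
Equity weight = 28.69/53.47 = 0.5366.
Convertible notes (debt portion) weight = 24.78/53.47 = 0.4634.
Equity contribution = 0.5366 × 7.3% = 3.9169%.
Remaining for debt = 6.19% − 3.9169% = 2.2731%.
Rd × (1 − 20.2%) × 0.4634 = 2.2731%  ⇒  Rd = 6.1464%.

6.15%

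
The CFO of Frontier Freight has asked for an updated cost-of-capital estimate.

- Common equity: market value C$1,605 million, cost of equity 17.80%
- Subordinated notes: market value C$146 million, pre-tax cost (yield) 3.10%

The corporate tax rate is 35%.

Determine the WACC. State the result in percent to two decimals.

16.48%

Total capital V = 1605 + 146 = 1751.
Equity: weight = 1605/1751 = 0.9166; cost = 17.8%.
Subordinated notes: weight = 146/1751 = 0.0834; after-tax cost = 3.1% × (1 − 35%) = 2.0150%.
WACC = 0.9166 × 17.8000% + 0.0834 × 2.0150% = 16.4838%.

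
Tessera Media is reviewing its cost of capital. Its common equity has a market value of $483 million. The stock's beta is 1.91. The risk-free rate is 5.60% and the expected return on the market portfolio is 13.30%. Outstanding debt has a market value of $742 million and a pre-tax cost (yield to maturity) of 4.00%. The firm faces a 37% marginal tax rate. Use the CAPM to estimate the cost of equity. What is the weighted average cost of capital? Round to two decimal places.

9.53%

Market risk premium = 13.3% − 5.6% = 7.7%.
Cost of equity via CAPM: Re = 5.6% + 1.91 × 7.7% = 20.3070%.
Total capital V = 483 + 742 = 1225.
Equity: weight = 483/1225 = 0.3943; cost = 20.307%.
Debt: weight = 742/1225 = 0.6057; after-tax cost = 4% × (1 − 37%) = 2.5200%.
WACC = 0.3943 × 20.3070% + 0.6057 × 2.5200% = 9.5332%.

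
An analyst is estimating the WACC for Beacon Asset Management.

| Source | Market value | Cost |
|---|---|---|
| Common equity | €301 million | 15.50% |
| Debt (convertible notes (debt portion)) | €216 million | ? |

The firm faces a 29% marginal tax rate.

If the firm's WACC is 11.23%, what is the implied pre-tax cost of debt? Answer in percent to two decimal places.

Total capital V = 301 + 216 = 517.
Equity weight = 301/517 = 0.5822.
Convertible notes (debt portion) weight = 216/517 = 0.4178.
Equity contribution = 0.5822 × 15.5% = 9.0242%.
Remaining for debt = 11.23% − 9.0242% = 2.2058%.
Rd × (1 − 29%) × 0.4178 = 2.2058%  ⇒  Rd = 7.4362%.

7.44%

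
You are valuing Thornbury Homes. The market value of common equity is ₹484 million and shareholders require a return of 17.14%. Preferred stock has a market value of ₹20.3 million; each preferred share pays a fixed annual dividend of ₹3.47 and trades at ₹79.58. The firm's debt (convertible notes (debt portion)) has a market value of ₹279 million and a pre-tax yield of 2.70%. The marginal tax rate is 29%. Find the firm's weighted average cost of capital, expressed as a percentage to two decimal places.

11.39%

Cost of preferred: Rp = 3.47 / 79.58 = 4.3604%.
Total capital V = 484 + 20.3 + 279 = 783.3.
Equity: weight = 484/783.3 = 0.6179; cost = 17.14%.
Preferred: weight = 20.3/783.3 = 0.0259; cost = 4.3604%.
Convertible notes (debt portion): weight = 279/783.3 = 0.3562; after-tax cost = 2.7% × (1 − 29%) = 1.9170%.
WACC = 0.6179 × 17.1400% + 0.0259 × 4.3604% + 0.3562 × 1.9170% = 11.3866%.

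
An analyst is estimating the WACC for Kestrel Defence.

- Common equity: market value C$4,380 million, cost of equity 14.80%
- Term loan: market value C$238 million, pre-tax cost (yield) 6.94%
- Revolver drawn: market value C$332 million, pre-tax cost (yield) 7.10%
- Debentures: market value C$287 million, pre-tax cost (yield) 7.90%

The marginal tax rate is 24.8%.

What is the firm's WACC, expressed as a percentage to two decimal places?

13.28%

Total capital V = 4380 + 238 + 332 + 287 = 5237.
Equity: weight = 4380/5237 = 0.8364; cost = 14.8%.
Term loan: weight = 238/5237 = 0.0454; after-tax cost = 6.94% × (1 − 24.8%) = 5.2189%.
Revolver drawn: weight = 332/5237 = 0.0634; after-tax cost = 7.1% × (1 − 24.8%) = 5.3392%.
Debentures: weight = 287/5237 = 0.0548; after-tax cost = 7.9% × (1 − 24.8%) = 5.9408%.
WACC = 0.8364 × 14.8000% + 0.0454 × 5.2189% + 0.0634 × 5.3392% + 0.0548 × 5.9408% = 13.2793%.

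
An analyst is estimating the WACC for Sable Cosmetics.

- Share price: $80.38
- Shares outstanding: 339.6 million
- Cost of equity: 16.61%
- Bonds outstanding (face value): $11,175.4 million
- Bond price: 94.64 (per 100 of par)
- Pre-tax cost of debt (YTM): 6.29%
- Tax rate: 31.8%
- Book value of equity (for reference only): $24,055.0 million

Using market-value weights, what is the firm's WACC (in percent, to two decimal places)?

Market value of equity E = 80.38 × 339.6m = 27297.048m. Market value of debt D = 11175.4m × 94.64/100 = 10576.39856m.
Total capital V = 27297.048 + 10576.39856 = 37873.44656.
Equity: weight = 27297.048/37873.44656 = 0.7207; cost = 16.61%.
Bonds outstanding: weight = 10576.39856/37873.44656 = 0.2793; after-tax cost = 6.29% × (1 − 31.8%) = 4.2898%.
WACC = 0.7207 × 16.6100% + 0.2793 × 4.2898% = 13.1695%.

13.17%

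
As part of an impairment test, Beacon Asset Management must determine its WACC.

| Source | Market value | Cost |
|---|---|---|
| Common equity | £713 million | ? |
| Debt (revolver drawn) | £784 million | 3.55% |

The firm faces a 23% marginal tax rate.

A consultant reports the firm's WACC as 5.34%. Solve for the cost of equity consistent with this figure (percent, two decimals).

8.21%

Total capital V = 713 + 784 = 1497.
Equity weight = 713/1497 = 0.4763.
Revolver drawn weight = 784/1497 = 0.5237.
Debt contribution = 0.5237 × 3.55% × (1 − 23%) = 1.4316%.
Required equity contribution = 5.34% − 1.4316% = 3.9084%.
Re = 3.9084% / 0.4763 = 8.2061%.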